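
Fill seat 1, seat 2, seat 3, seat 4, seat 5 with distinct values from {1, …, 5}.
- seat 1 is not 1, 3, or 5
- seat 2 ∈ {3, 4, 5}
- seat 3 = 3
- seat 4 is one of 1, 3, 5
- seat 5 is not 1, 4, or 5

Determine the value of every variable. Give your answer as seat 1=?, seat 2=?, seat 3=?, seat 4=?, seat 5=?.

seat 3's domain is down to {3}, so seat 3 = 3. Strike 3 from seat 2, seat 4, seat 5.
That leaves seat 5 = 2. Eliminate 2 elsewhere: seat 1.
That leaves seat 1 = 4. Eliminate 4 elsewhere: seat 2.
seat 2's domain is down to {5}, so seat 2 = 5. Eliminate 5 elsewhere: seat 4.
seat 4's domain is down to {1}, so seat 4 = 1.

seat 1=4, seat 2=5, seat 3=3, seat 4=1, seat 5=2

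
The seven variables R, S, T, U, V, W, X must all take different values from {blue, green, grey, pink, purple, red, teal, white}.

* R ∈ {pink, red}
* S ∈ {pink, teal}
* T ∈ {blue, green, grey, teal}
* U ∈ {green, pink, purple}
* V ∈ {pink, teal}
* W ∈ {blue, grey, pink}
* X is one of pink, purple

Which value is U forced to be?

green

The 7 variables draw from only 7 values {blue, green, grey, pink, purple, red, teal}, so each is used; only R can be red, hence R = red.
The 2 variables S and V are confined to {pink, teal}, which locks those values in; drop them from T, U, W, X.
X has just one choice, so X = purple. Eliminate purple elsewhere: U.
So U = green.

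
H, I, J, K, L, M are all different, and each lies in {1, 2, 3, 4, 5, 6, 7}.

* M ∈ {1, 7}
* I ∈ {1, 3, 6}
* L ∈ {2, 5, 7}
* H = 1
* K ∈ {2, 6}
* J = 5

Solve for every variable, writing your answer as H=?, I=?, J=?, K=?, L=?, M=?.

H=1, I=3, J=5, K=6, L=2, M=7

H's domain is down to {1}, so H = 1. Eliminate 1 elsewhere: I, M.
That leaves J = 5. Remove 5 from L.
M must be 7 (only option left). Strike 7 from L.
L must be 2 (only option left). Eliminate 2 elsewhere: K.
K has just one choice, so K = 6. Strike 6 from I.
I must be 3 (only option left).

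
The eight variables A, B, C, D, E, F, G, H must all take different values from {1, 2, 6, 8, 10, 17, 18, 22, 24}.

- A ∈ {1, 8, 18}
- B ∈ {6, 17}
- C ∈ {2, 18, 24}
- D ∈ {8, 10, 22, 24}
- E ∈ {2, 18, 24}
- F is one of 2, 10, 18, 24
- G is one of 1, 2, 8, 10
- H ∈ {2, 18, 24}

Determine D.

The 3 variables C, E, H are confined to {2, 18, 24}, which locks those values in; drop them from A, D, F, G.
F's domain is down to {10}, so F = 10. Eliminate 10 elsewhere: D, G.
A and G between them cover only {1, 8} — a naked pair. Remove those values from D.
So D = 22.

22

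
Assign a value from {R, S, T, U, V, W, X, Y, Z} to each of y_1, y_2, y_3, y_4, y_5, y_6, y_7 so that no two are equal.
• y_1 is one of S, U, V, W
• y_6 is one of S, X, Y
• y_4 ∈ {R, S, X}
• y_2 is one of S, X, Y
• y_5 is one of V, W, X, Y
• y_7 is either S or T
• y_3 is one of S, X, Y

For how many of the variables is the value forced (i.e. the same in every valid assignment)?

y_2, y_3, y_6 between them cover only {S, X, Y} — a naked triple. Remove those values from y_1, y_4, y_5, y_7.
That leaves y_4 = R.
y_7 has just one choice, so y_7 = T.
Determined: y_4=R, y_7=T. The other variables each still have more than one consistent value. That makes 2.

2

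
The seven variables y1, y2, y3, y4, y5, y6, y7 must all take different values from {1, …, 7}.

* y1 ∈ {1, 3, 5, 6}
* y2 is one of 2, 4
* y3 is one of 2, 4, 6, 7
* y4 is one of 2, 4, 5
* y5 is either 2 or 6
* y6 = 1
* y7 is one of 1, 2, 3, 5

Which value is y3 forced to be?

7

y6's domain is down to {1}, so y6 = 1. Remove 1 from y1, y7.
The 6 still-open variables together cover exactly {2, 3, 4, 5, 6, 7} — 6 values for 6 variables — and 7 appears only in y3's list, so y3 = 7.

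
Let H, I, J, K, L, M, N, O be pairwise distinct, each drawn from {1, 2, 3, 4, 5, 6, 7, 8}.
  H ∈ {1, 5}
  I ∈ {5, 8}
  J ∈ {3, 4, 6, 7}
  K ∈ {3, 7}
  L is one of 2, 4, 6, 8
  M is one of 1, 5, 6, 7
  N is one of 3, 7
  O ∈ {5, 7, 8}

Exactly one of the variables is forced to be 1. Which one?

Among the 8 variables, 2 fits only L (and all 8 values in {1, 2, 3, 4, 5, 6, 7, 8} must be used), so L = 2.
Among the 7 still-open variables, 4 fits only J (and all 7 values in {1, 3, 4, 5, 6, 7, 8} must be used), so J = 4.
Among the 6 still-open variables, 6 fits only M (and all 6 values in {1, 3, 5, 6, 7, 8} must be used), so M = 6.
Among the 5 still-open variables, 1 fits only H (and all 5 values in {1, 3, 5, 7, 8} must be used), so H = 1.

H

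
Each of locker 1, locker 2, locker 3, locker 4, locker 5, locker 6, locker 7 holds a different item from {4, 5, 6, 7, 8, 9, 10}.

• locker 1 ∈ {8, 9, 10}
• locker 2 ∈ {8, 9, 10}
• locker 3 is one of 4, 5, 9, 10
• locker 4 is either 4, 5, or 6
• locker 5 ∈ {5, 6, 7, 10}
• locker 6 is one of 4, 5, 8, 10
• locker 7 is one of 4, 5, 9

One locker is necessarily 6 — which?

Among the 7 variables, 7 fits only locker 5 (and all 7 values in {4, 5, 6, 7, 8, 9, 10} must be used), so locker 5 = 7.
The 6 still-open variables draw from only 6 values {4, 5, 6, 8, 9, 10}, so each is used; only locker 4 can be 6, hence locker 4 = 6.

locker 4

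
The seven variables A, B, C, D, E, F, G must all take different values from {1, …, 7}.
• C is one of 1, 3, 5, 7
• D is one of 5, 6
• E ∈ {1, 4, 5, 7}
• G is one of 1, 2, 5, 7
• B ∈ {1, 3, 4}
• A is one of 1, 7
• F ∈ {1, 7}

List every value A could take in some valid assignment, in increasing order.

The 7 variables draw from only 7 values {1, 2, 3, 4, 5, 6, 7}, so each is used; only G can be 2, hence G = 2.
Among the 6 still-open variables, 6 fits only D (and all 6 values in {1, 3, 4, 5, 6, 7} must be used), so D = 6.
A and F share exactly the 2 values {1, 7}; by pigeonhole those values go to them, so strike 1, 7 from B, C, E.
No further eliminations apply; A can still be any of 1, 7.

1, 7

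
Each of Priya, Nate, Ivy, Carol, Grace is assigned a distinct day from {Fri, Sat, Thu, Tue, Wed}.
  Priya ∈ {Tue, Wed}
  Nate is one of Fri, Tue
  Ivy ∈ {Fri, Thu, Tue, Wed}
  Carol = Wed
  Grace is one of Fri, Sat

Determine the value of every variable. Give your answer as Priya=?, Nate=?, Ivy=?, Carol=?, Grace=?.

Priya=Tue, Nate=Fri, Ivy=Thu, Carol=Wed, Grace=Sat

Carol's domain is down to {Wed}, so Carol = Wed. So Priya, Ivy can't be Wed.
Priya's domain is down to {Tue}, so Priya = Tue. Remove Tue from Nate, Ivy.
Nate's domain is down to {Fri}, so Nate = Fri. Eliminate Fri elsewhere: Ivy, Grace.
That leaves Ivy = Thu.
Grace must be Sat (only option left).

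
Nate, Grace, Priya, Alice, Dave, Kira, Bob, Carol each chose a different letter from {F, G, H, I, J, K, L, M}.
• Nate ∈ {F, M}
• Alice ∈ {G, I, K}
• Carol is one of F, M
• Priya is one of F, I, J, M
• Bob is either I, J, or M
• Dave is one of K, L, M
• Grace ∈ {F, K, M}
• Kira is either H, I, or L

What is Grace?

K

The 8 variables together cover exactly {F, G, H, I, J, K, L, M} — 8 values for 8 variables — and G appears only in Alice's list, so Alice = G.
The 7 still-open variables draw from only 7 values {F, H, I, J, K, L, M}, so each is used; only Kira can be H, hence Kira = H.
Among the 6 still-open variables, L fits only Dave (and all 6 values in {F, I, J, K, L, M} must be used), so Dave = L.
Among the 5 still-open variables, K fits only Grace (and all 5 values in {F, I, J, K, M} must be used), so Grace = K.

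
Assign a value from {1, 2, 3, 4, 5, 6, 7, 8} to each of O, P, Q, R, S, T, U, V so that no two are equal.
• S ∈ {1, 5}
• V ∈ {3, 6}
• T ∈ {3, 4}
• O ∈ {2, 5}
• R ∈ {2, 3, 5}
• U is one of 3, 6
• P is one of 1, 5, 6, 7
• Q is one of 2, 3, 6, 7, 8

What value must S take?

1

Among the 8 variables, 4 fits only T (and all 8 values in {1, 2, 3, 4, 5, 6, 7, 8} must be used), so T = 4.
Among the 7 still-open variables, 8 fits only Q (and all 7 values in {1, 2, 3, 5, 6, 7, 8} must be used), so Q = 8.
The 6 still-open variables draw from only 6 values {1, 2, 3, 5, 6, 7}, so each is used; only P can be 7, hence P = 7.
Among the 5 still-open variables, 1 fits only S (and all 5 values in {1, 2, 3, 5, 6} must be used), so S = 1.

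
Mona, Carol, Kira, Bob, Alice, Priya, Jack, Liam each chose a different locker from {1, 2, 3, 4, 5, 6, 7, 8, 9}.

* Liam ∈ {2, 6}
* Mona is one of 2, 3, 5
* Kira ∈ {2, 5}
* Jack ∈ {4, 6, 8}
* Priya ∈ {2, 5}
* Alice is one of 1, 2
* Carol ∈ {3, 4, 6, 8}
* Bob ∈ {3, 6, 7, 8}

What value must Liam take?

6

Among the 8 variables, 1 fits only Alice (and all 8 values in {1, 2, 3, 4, 5, 6, 7, 8} must be used), so Alice = 1.
The 7 still-open variables together cover exactly {2, 3, 4, 5, 6, 7, 8} — 7 values for 7 variables — and 7 appears only in Bob's list, so Bob = 7.
Kira and Priya share exactly the 2 values {2, 5}; by pigeonhole those values go to them, so strike 2, 5 from Mona, Liam.
So Liam = 6.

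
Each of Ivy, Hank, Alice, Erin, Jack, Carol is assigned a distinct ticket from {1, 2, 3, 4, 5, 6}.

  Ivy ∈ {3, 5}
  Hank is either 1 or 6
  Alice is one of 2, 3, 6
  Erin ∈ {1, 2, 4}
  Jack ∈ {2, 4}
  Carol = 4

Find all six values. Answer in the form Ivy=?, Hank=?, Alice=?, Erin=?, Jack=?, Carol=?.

Carol has just one choice, so Carol = 4. So Erin, Jack can't be 4.
Jack's domain is down to {2}, so Jack = 2. Strike 2 from Alice, Erin.
Erin must be 1 (only option left). So Hank can't be 1.
Hank has just one choice, so Hank = 6. Remove 6 from Alice.
Alice's domain is down to {3}, so Alice = 3. Eliminate 3 elsewhere: Ivy.
Ivy must be 5 (only option left).

Ivy=5, Hank=6, Alice=3, Erin=1, Jack=2, Carol=4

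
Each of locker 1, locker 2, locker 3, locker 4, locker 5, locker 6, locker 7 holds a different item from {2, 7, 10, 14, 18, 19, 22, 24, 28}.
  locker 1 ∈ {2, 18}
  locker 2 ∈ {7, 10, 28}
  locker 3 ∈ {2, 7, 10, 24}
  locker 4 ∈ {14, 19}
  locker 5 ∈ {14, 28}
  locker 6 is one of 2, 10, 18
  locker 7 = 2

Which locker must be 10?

locker 7's domain is down to {2}, so locker 7 = 2. So locker 1, locker 3, locker 6 can't be 2.
locker 1's domain is down to {18}, so locker 1 = 18. Remove 18 from locker 6.
So 10 goes to locker 6.

locker 6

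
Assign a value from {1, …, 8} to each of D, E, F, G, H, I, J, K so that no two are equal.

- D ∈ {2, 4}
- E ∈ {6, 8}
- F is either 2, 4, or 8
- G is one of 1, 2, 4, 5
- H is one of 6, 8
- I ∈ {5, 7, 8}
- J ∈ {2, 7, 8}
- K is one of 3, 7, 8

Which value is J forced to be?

7

The 8 variables draw from only 8 values {1, 2, 3, 4, 5, 6, 7, 8}, so each is used; only G can be 1, hence G = 1.
Among the 7 still-open variables, 3 fits only K (and all 7 values in {2, 3, 4, 5, 6, 7, 8} must be used), so K = 3.
Among the 6 still-open variables, 5 fits only I (and all 6 values in {2, 4, 5, 6, 7, 8} must be used), so I = 5.
Among the 5 still-open variables, 7 fits only J (and all 5 values in {2, 4, 6, 7, 8} must be used), so J = 7.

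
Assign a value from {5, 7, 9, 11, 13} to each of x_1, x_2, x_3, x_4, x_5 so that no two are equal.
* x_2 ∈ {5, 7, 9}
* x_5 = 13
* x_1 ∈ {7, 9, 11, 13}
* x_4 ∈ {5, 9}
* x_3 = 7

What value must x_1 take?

x_3's domain is down to {7}, so x_3 = 7. Eliminate 7 elsewhere: x_1, x_2.
x_5's domain is down to {13}, so x_5 = 13. Remove 13 from x_1.
The 3 still-open variables draw from only 3 values {5, 9, 11}, so each is used; only x_1 can be 11, hence x_1 = 11.

11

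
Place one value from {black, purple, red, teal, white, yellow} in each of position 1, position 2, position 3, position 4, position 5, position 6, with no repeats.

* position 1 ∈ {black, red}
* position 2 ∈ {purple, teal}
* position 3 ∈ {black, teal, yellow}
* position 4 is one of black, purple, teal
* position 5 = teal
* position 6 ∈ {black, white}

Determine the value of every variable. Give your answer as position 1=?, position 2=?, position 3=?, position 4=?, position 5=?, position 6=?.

position 5 has just one choice, so position 5 = teal. So position 2, position 3, position 4 can't be teal.
position 2's domain is down to {purple}, so position 2 = purple. Remove purple from position 4.
That leaves position 4 = black. Eliminate black elsewhere: position 1, position 3, position 6.
position 6 has just one choice, so position 6 = white.
That leaves position 1 = red.
position 3 has just one choice, so position 3 = yellow.

position 1=red, position 2=purple, position 3=yellow, position 4=black, position 5=teal, position 6=white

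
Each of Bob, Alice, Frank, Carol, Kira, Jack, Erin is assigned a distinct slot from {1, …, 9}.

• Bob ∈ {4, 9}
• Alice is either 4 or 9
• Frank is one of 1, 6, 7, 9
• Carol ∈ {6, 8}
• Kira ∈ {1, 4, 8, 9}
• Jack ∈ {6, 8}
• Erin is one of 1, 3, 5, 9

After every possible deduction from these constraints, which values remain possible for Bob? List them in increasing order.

4, 9

The 2 variables Bob and Alice are confined to {4, 9}, which locks those values in; drop them from Frank, Kira, Erin.
The 2 variables Carol and Jack are confined to {6, 8}, which locks those values in; drop them from Frank, Kira.
Kira has just one choice, so Kira = 1. Strike 1 from Frank, Erin.
Frank must be 7 (only option left).
No further eliminations apply; Bob can still be any of 4, 9.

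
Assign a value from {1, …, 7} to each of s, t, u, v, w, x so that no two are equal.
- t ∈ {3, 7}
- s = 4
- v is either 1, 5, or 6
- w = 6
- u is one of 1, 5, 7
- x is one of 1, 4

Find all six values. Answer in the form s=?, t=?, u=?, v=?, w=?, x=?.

s=4, t=3, u=7, v=5, w=6, x=1

s must be 4 (only option left). Strike 4 from x.
That leaves w = 6. Remove 6 from v.
x has just one choice, so x = 1. Eliminate 1 elsewhere: u, v.
v has just one choice, so v = 5. Strike 5 from u.
u must be 7 (only option left). Strike 7 from t.
t must be 3 (only option left).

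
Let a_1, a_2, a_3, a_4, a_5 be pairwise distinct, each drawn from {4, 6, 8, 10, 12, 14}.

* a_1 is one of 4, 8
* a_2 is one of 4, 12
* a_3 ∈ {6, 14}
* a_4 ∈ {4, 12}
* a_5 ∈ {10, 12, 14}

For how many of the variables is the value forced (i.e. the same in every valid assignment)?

a_2 and a_4 share exactly the 2 values {4, 12}; by pigeonhole those values go to them, so strike 4, 12 from a_1, a_5.
a_1 must be 8 (only option left).
Determined: a_1=8. The other variables each still have more than one consistent value. That makes 1.

1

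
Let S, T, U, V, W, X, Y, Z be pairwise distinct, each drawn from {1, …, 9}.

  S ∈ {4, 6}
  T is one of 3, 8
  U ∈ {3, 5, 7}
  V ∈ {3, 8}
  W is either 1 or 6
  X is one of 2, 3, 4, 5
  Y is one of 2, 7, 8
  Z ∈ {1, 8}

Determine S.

T and V share exactly the 2 values {3, 8}; by pigeonhole those values go to them, so strike 3, 8 from U, X, Y, Z.
Z's domain is down to {1}, so Z = 1. Eliminate 1 elsewhere: W.
W must be 6 (only option left). Remove 6 from S.
So S = 4.

4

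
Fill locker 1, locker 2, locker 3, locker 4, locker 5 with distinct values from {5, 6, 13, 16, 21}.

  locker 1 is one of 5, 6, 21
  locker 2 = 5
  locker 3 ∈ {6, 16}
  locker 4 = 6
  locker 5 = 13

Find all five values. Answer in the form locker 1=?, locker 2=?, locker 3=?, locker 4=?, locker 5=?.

locker 2 has just one choice, so locker 2 = 5. Eliminate 5 elsewhere: locker 1.
That leaves locker 4 = 6. Strike 6 from locker 1, locker 3.
locker 5 has just one choice, so locker 5 = 13.
locker 1's domain is down to {21}, so locker 1 = 21.
locker 3 must be 16 (only option left).

locker 1=21, locker 2=5, locker 3=16, locker 4=6, locker 5=13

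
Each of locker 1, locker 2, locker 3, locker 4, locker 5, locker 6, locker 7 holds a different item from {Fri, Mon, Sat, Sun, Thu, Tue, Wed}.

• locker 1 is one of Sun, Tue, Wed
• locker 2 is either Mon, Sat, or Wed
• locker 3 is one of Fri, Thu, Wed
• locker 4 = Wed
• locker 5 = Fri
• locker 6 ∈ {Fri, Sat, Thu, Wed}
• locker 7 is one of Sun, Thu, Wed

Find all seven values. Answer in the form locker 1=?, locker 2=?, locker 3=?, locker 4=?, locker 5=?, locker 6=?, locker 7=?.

locker 4's domain is down to {Wed}, so locker 4 = Wed. Eliminate Wed elsewhere: locker 1, locker 2, locker 3, locker 6, locker 7.
That leaves locker 5 = Fri. Remove Fri from locker 3, locker 6.
That leaves locker 3 = Thu. So locker 6, locker 7 can't be Thu.
That leaves locker 6 = Sat. Strike Sat from locker 2.
locker 7's domain is down to {Sun}, so locker 7 = Sun. Eliminate Sun elsewhere: locker 1.
locker 1 has just one choice, so locker 1 = Tue.
locker 2's domain is down to {Mon}, so locker 2 = Mon.

locker 1=Tue, locker 2=Mon, locker 3=Thu, locker 4=Wed, locker 5=Fri, locker 6=Sat, locker 7=Sun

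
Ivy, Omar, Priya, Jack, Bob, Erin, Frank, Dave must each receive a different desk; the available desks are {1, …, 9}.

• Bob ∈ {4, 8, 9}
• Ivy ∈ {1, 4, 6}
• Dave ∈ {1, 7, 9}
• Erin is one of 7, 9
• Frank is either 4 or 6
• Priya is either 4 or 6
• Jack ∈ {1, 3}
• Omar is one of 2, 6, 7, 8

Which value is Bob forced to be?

Among the 8 variables, 2 fits only Omar (and all 8 values in {1, 2, 3, 4, 6, 7, 8, 9} must be used), so Omar = 2.
Among the 7 still-open variables, 3 fits only Jack (and all 7 values in {1, 3, 4, 6, 7, 8, 9} must be used), so Jack = 3.
The 6 still-open variables together cover exactly {1, 4, 6, 7, 8, 9} — 6 values for 6 variables — and 8 appears only in Bob's list, so Bob = 8.

8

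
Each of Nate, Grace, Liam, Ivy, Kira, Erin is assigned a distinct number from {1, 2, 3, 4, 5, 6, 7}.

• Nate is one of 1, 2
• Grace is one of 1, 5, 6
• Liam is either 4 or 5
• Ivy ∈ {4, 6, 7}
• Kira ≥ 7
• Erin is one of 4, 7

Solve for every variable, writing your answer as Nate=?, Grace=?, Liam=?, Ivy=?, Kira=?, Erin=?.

Nate=2, Grace=1, Liam=5, Ivy=6, Kira=7, Erin=4

Kira must be 7 (only option left). Strike 7 from Ivy, Erin.
Erin's domain is down to {4}, so Erin = 4. Remove 4 from Liam, Ivy.
Liam must be 5 (only option left). So Grace can't be 5.
Ivy has just one choice, so Ivy = 6. Strike 6 from Grace.
Grace has just one choice, so Grace = 1. Strike 1 from Nate.
Nate's domain is down to {2}, so Nate = 2.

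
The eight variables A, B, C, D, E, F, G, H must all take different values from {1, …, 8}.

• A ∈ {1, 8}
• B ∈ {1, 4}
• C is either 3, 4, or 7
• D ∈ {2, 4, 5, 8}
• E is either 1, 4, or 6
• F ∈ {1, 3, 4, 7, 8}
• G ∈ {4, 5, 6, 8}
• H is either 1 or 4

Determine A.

The 8 variables draw from only 8 values {1, 2, 3, 4, 5, 6, 7, 8}, so each is used; only D can be 2, hence D = 2.
Among the 7 still-open variables, 5 fits only G (and all 7 values in {1, 3, 4, 5, 6, 7, 8} must be used), so G = 5.
The 6 still-open variables draw from only 6 values {1, 3, 4, 6, 7, 8}, so each is used; only E can be 6, hence E = 6.
B and H share exactly the 2 values {1, 4}; by pigeonhole those values go to them, so strike 1, 4 from A, C, F.
So A = 8.

8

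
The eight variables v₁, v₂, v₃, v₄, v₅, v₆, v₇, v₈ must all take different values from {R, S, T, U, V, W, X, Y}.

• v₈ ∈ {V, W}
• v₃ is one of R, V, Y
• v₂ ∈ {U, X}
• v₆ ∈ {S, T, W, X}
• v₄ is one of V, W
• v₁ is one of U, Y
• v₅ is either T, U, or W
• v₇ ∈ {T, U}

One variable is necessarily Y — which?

v₁

The 8 variables together cover exactly {R, S, T, U, V, W, X, Y} — 8 values for 8 variables — and R appears only in v₃'s list, so v₃ = R.
Among the 7 still-open variables, S fits only v₆ (and all 7 values in {S, T, U, V, W, X, Y} must be used), so v₆ = S.
The 6 still-open variables draw from only 6 values {T, U, V, W, X, Y}, so each is used; only v₂ can be X, hence v₂ = X.
Among the 5 still-open variables, Y fits only v₁ (and all 5 values in {T, U, V, W, Y} must be used), so v₁ = Y.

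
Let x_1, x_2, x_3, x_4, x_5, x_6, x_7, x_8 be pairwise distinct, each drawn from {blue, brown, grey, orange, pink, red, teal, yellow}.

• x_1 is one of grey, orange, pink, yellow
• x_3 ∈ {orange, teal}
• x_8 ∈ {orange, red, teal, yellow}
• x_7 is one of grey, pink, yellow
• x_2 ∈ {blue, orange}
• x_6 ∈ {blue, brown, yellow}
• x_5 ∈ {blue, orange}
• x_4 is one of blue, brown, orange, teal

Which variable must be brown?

x_4

The 8 variables together cover exactly {blue, brown, grey, orange, pink, red, teal, yellow} — 8 values for 8 variables — and red appears only in x_8's list, so x_8 = red.
x_2 and x_5 between them cover only {blue, orange} — a naked pair. Remove those values from x_1, x_3, x_4, x_6.
x_3's domain is down to {teal}, so x_3 = teal. Remove teal from x_4.
So brown goes to x_4.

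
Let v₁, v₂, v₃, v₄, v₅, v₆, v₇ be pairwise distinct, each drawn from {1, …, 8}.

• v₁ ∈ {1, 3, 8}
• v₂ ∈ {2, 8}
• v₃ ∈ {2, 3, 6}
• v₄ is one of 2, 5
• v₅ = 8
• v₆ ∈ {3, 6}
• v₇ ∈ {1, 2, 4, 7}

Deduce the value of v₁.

v₅ must be 8 (only option left). So v₁, v₂ can't be 8.
That leaves v₂ = 2. Strike 2 from v₃, v₄, v₇.
v₄ has just one choice, so v₄ = 5.
v₃ and v₆ between them cover only {3, 6} — a naked pair. Remove those values from v₁.
So v₁ = 1.

1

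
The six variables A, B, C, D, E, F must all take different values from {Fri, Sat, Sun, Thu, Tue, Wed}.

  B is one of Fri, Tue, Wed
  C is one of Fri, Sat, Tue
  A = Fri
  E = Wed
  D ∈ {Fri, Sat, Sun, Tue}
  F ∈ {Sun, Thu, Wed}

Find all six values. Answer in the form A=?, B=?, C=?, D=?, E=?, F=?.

A's domain is down to {Fri}, so A = Fri. Remove Fri from B, C, D.
E's domain is down to {Wed}, so E = Wed. Strike Wed from B, F.
That leaves B = Tue. Strike Tue from C, D.
C's domain is down to {Sat}, so C = Sat. Strike Sat from D.
That leaves D = Sun. Eliminate Sun elsewhere: F.
F's domain is down to {Thu}, so F = Thu.

A=Fri, B=Tue, C=Sat, D=Sun, E=Wed, F=Thu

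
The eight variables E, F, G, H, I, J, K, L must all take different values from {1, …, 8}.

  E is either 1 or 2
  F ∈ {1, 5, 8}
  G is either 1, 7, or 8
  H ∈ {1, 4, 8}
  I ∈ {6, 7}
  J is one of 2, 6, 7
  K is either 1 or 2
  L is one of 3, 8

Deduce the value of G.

8

The 8 variables together cover exactly {1, 2, 3, 4, 5, 6, 7, 8} — 8 values for 8 variables — and 3 appears only in L's list, so L = 3.
The 7 still-open variables draw from only 7 values {1, 2, 4, 5, 6, 7, 8}, so each is used; only H can be 4, hence H = 4.
Among the 6 still-open variables, 5 fits only F (and all 6 values in {1, 2, 5, 6, 7, 8} must be used), so F = 5.
Among the 5 still-open variables, 8 fits only G (and all 5 values in {1, 2, 6, 7, 8} must be used), so G = 8.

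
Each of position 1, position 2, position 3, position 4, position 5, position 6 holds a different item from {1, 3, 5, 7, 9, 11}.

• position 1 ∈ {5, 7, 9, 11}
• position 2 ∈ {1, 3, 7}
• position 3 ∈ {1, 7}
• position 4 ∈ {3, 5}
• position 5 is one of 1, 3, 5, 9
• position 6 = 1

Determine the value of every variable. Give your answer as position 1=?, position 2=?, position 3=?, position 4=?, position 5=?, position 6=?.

position 6 must be 1 (only option left). Remove 1 from position 2, position 3, position 5.
position 3 must be 7 (only option left). Eliminate 7 elsewhere: position 1, position 2.
position 2 has just one choice, so position 2 = 3. Eliminate 3 elsewhere: position 4, position 5.
That leaves position 4 = 5. So position 1, position 5 can't be 5.
That leaves position 5 = 9. So position 1 can't be 9.
position 1's domain is down to {11}, so position 1 = 11.

position 1=11, position 2=3, position 3=7, position 4=5, position 5=9, position 6=1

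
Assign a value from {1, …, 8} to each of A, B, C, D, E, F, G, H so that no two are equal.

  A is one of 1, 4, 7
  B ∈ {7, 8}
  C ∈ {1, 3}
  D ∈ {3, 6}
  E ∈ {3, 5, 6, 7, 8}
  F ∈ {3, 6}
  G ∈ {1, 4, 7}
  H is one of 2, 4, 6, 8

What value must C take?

1

The 8 variables together cover exactly {1, 2, 3, 4, 5, 6, 7, 8} — 8 values for 8 variables — and 2 appears only in H's list, so H = 2.
The 7 still-open variables draw from only 7 values {1, 3, 4, 5, 6, 7, 8}, so each is used; only E can be 5, hence E = 5.
Among the 6 still-open variables, 8 fits only B (and all 6 values in {1, 3, 4, 6, 7, 8} must be used), so B = 8.
The 2 variables D and F are confined to {3, 6}, which locks those values in; drop them from C.
So C = 1.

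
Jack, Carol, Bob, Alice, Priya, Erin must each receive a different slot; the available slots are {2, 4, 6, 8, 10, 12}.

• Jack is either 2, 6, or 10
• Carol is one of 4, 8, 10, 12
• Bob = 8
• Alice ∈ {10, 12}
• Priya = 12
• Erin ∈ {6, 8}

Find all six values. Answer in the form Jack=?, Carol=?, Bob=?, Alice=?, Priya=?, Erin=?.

Bob must be 8 (only option left). Eliminate 8 elsewhere: Carol, Erin.
Priya must be 12 (only option left). Remove 12 from Carol, Alice.
That leaves Erin = 6. So Jack can't be 6.
That leaves Alice = 10. Strike 10 from Jack, Carol.
Jack's domain is down to {2}, so Jack = 2.
Carol has just one choice, so Carol = 4.

Jack=2, Carol=4, Bob=8, Alice=10, Priya=12, Erin=6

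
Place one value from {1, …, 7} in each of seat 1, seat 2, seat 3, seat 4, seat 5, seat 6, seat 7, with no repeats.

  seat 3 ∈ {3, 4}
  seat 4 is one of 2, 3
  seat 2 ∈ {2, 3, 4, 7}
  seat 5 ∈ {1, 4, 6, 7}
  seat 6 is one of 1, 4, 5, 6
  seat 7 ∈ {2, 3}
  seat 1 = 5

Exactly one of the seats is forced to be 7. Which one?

seat 1's domain is down to {5}, so seat 1 = 5. Strike 5 from seat 6.
seat 4 and seat 7 between them cover only {2, 3} — a naked pair. Remove those values from seat 2, seat 3.
That leaves seat 3 = 4. Eliminate 4 elsewhere: seat 2, seat 5, seat 6.
So 7 goes to seat 2.

seat 2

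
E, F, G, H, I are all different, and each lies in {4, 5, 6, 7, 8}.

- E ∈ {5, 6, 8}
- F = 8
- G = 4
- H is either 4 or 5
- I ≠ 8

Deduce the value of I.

F's domain is down to {8}, so F = 8. So E can't be 8.
That leaves G = 4. Strike 4 from H, I.
H's domain is down to {5}, so H = 5. Strike 5 from E, I.
E's domain is down to {6}, so E = 6. Remove 6 from I.
So I = 7.

7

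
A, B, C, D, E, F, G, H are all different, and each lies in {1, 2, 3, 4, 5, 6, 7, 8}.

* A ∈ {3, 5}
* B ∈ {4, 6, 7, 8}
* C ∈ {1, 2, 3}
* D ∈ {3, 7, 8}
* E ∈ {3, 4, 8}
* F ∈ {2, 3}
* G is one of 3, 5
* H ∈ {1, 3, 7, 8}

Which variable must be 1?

The 8 variables draw from only 8 values {1, 2, 3, 4, 5, 6, 7, 8}, so each is used; only B can be 6, hence B = 6.
Among the 7 still-open variables, 4 fits only E (and all 7 values in {1, 2, 3, 4, 5, 7, 8} must be used), so E = 4.
A and G between them cover only {3, 5} — a naked pair. Remove those values from C, D, F, H.
That leaves F = 2. Remove 2 from C.
So 1 goes to C.

C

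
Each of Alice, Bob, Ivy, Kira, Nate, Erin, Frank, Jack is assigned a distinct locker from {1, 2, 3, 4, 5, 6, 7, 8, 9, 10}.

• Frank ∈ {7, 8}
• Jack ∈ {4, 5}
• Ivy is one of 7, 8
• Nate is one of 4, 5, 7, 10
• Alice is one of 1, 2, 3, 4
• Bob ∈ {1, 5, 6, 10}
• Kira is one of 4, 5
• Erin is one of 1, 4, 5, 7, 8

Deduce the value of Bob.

The 2 variables Ivy and Frank are confined to {7, 8}, which locks those values in; drop them from Nate, Erin.
Kira and Jack between them cover only {4, 5} — a naked pair. Remove those values from Alice, Bob, Nate, Erin.
Nate has just one choice, so Nate = 10. So Bob can't be 10.
Erin must be 1 (only option left). Remove 1 from Alice, Bob.
So Bob = 6.

6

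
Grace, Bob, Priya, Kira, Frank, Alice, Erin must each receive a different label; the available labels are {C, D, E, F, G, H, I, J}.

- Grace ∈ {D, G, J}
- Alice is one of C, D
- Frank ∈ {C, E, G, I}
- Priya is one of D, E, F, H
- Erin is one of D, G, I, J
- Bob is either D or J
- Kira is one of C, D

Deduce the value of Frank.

E

Kira and Alice between them cover only {C, D} — a naked pair. Remove those values from Grace, Bob, Priya, Frank, Erin.
Bob's domain is down to {J}, so Bob = J. So Grace, Erin can't be J.
Grace has just one choice, so Grace = G. So Frank, Erin can't be G.
Erin must be I (only option left). Remove I from Frank.
So Frank = E.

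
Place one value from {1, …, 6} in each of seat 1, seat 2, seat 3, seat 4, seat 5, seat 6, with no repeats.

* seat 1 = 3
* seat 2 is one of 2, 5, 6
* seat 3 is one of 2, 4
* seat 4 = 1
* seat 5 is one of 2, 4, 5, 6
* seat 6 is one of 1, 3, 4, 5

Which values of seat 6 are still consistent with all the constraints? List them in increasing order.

4, 5

seat 1's domain is down to {3}, so seat 1 = 3. Eliminate 3 elsewhere: seat 6.
seat 4 must be 1 (only option left). Strike 1 from seat 6.
No further eliminations apply; seat 6 can still be any of 4, 5.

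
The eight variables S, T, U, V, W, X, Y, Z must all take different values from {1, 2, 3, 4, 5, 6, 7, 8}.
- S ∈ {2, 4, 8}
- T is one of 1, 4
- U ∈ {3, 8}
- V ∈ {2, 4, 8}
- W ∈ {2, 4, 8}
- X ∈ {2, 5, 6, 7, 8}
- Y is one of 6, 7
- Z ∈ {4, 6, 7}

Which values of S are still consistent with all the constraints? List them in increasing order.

The 8 variables draw from only 8 values {1, 2, 3, 4, 5, 6, 7, 8}, so each is used; only T can be 1, hence T = 1.
The 7 still-open variables draw from only 7 values {2, 3, 4, 5, 6, 7, 8}, so each is used; only U can be 3, hence U = 3.
The 6 still-open variables draw from only 6 values {2, 4, 5, 6, 7, 8}, so each is used; only X can be 5, hence X = 5.
The 3 variables S, V, W are confined to {2, 4, 8}, which locks those values in; drop them from Z.
No further eliminations apply; S can still be any of 2, 4, 8.

2, 4, 8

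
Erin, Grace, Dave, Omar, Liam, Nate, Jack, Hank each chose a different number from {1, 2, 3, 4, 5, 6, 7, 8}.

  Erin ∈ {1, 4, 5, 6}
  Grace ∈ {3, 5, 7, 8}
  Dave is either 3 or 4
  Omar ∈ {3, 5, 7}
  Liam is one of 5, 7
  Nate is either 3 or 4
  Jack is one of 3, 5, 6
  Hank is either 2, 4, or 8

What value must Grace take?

8

Among the 8 variables, 1 fits only Erin (and all 8 values in {1, 2, 3, 4, 5, 6, 7, 8} must be used), so Erin = 1.
Among the 7 still-open variables, 2 fits only Hank (and all 7 values in {2, 3, 4, 5, 6, 7, 8} must be used), so Hank = 2.
The 6 still-open variables draw from only 6 values {3, 4, 5, 6, 7, 8}, so each is used; only Jack can be 6, hence Jack = 6.
The 5 still-open variables together cover exactly {3, 4, 5, 7, 8} — 5 values for 5 variables — and 8 appears only in Grace's list, so Grace = 8.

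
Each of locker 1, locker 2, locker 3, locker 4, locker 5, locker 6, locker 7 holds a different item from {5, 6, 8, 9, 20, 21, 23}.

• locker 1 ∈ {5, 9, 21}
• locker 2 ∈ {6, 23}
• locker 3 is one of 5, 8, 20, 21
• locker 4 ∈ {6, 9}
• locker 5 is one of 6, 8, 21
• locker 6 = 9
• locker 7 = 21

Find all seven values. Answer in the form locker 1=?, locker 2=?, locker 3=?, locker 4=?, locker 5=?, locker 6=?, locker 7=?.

locker 6 must be 9 (only option left). Eliminate 9 elsewhere: locker 1, locker 4.
locker 7 has just one choice, so locker 7 = 21. Eliminate 21 elsewhere: locker 1, locker 3, locker 5.
locker 1 must be 5 (only option left). So locker 3 can't be 5.
That leaves locker 4 = 6. Eliminate 6 elsewhere: locker 2, locker 5.
locker 5 must be 8 (only option left). Remove 8 from locker 3.
locker 2 must be 23 (only option left).
locker 3's domain is down to {20}, so locker 3 = 20.

locker 1=5, locker 2=23, locker 3=20, locker 4=6, locker 5=8, locker 6=9, locker 7=21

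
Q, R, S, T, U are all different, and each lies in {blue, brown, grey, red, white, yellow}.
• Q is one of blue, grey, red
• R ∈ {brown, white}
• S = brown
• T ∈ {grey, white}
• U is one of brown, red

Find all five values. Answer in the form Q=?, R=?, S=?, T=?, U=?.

S's domain is down to {brown}, so S = brown. Eliminate brown elsewhere: R, U.
U has just one choice, so U = red. Strike red from Q.
R must be white (only option left). Strike white from T.
T's domain is down to {grey}, so T = grey. Eliminate grey elsewhere: Q.
That leaves Q = blue.

Q=blue, R=white, S=brown, T=grey, U=red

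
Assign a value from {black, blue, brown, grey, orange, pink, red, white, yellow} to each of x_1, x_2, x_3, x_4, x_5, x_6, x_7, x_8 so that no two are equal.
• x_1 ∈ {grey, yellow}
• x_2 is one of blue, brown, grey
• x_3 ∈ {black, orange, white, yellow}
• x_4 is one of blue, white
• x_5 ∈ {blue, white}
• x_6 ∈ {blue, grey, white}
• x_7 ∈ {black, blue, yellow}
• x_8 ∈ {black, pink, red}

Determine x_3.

orange

x_4 and x_5 between them cover only {blue, white} — a naked pair. Remove those values from x_2, x_3, x_6, x_7.
That leaves x_6 = grey. Strike grey from x_1, x_2.
That leaves x_1 = yellow. Eliminate yellow elsewhere: x_3, x_7.
x_2 must be brown (only option left).
That leaves x_7 = black. Strike black from x_3, x_8.
So x_3 = orange.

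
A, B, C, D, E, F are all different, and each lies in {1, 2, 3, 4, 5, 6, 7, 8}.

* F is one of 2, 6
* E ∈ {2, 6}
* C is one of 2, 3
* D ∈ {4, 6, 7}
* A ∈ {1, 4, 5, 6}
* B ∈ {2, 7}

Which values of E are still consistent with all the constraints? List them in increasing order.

The 2 variables E and F are confined to {2, 6}, which locks those values in; drop them from A, B, C, D.
B has just one choice, so B = 7. Strike 7 from D.
That leaves C = 3.
That leaves D = 4. So A can't be 4.
No further eliminations apply; E can still be any of 2, 6.

2, 6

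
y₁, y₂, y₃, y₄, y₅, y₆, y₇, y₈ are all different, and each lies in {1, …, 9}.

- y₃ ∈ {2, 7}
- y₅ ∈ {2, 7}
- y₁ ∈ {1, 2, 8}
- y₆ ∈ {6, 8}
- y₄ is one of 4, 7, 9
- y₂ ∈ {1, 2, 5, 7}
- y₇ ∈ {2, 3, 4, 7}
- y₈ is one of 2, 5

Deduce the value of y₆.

y₃ and y₅ share exactly the 2 values {2, 7}; by pigeonhole those values go to them, so strike 2, 7 from y₁, y₂, y₄, y₇, y₈.
y₈'s domain is down to {5}, so y₈ = 5. Strike 5 from y₂.
y₂ has just one choice, so y₂ = 1. So y₁ can't be 1.
y₁'s domain is down to {8}, so y₁ = 8. So y₆ can't be 8.
So y₆ = 6.

6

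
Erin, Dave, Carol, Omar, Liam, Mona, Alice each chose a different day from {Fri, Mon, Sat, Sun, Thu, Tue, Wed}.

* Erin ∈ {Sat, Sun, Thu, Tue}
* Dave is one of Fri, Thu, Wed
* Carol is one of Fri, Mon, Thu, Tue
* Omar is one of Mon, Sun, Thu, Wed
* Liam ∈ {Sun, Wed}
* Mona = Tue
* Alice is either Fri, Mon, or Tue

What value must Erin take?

Sat

Mona must be Tue (only option left). Remove Tue from Erin, Carol, Alice.
The 6 still-open variables together cover exactly {Fri, Mon, Sat, Sun, Thu, Wed} — 6 values for 6 variables — and Sat appears only in Erin's list, so Erin = Sat.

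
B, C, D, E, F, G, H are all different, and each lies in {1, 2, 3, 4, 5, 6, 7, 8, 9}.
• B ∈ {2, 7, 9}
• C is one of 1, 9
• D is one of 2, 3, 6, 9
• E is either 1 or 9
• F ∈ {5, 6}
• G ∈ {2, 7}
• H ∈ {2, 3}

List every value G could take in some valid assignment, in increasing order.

2, 7

Among the 7 variables, 5 fits only F (and all 7 values in {1, 2, 3, 5, 6, 7, 9} must be used), so F = 5.
The 6 still-open variables together cover exactly {1, 2, 3, 6, 7, 9} — 6 values for 6 variables — and 6 appears only in D's list, so D = 6.
The 5 still-open variables together cover exactly {1, 2, 3, 7, 9} — 5 values for 5 variables — and 3 appears only in H's list, so H = 3.
The 2 variables C and E are confined to {1, 9}, which locks those values in; drop them from B.
No further eliminations apply; G can still be any of 2, 7.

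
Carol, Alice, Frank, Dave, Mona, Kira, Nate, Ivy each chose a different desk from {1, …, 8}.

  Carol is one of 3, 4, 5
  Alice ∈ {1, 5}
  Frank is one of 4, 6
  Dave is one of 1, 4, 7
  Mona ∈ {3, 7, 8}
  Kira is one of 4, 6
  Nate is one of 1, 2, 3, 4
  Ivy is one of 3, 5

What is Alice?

Among the 8 variables, 2 fits only Nate (and all 8 values in {1, 2, 3, 4, 5, 6, 7, 8} must be used), so Nate = 2.
The 7 still-open variables draw from only 7 values {1, 3, 4, 5, 6, 7, 8}, so each is used; only Mona can be 8, hence Mona = 8.
The 6 still-open variables draw from only 6 values {1, 3, 4, 5, 6, 7}, so each is used; only Dave can be 7, hence Dave = 7.
The 5 still-open variables draw from only 5 values {1, 3, 4, 5, 6}, so each is used; only Alice can be 1, hence Alice = 1.

1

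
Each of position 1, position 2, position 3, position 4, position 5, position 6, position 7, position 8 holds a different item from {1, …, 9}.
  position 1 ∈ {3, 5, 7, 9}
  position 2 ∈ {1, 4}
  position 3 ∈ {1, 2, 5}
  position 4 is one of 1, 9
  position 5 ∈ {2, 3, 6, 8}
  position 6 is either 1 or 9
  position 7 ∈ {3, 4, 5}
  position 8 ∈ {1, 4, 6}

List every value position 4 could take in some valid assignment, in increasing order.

The 2 variables position 4 and position 6 are confined to {1, 9}, which locks those values in; drop them from position 1, position 2, position 3, position 8.
position 2's domain is down to {4}, so position 2 = 4. So position 7, position 8 can't be 4.
position 8's domain is down to {6}, so position 8 = 6. Strike 6 from position 5.
No further eliminations apply; position 4 can still be any of 1, 9.

1, 9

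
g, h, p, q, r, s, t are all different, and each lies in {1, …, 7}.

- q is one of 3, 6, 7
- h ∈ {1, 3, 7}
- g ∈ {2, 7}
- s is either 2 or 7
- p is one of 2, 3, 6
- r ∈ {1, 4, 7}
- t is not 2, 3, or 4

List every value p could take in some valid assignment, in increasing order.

3, 6

The 7 variables draw from only 7 values {1, 2, 3, 4, 5, 6, 7}, so each is used; only r can be 4, hence r = 4.
The 6 still-open variables together cover exactly {1, 2, 3, 5, 6, 7} — 6 values for 6 variables — and 5 appears only in t's list, so t = 5.
The 5 still-open variables draw from only 5 values {1, 2, 3, 6, 7}, so each is used; only h can be 1, hence h = 1.
g and s between them cover only {2, 7} — a naked pair. Remove those values from p, q.
No further eliminations apply; p can still be any of 3, 6.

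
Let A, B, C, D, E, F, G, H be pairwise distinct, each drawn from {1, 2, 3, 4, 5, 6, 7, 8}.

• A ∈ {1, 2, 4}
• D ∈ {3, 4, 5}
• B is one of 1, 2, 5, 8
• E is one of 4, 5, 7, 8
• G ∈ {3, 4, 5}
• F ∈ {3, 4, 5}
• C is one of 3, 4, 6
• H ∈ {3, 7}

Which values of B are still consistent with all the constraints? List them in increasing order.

1, 2

The 8 variables together cover exactly {1, 2, 3, 4, 5, 6, 7, 8} — 8 values for 8 variables — and 6 appears only in C's list, so C = 6.
The 3 variables D, F, G are confined to {3, 4, 5}, which locks those values in; drop them from A, B, E, H.
That leaves H = 7. Remove 7 from E.
E's domain is down to {8}, so E = 8. Strike 8 from B.
No further eliminations apply; B can still be any of 1, 2.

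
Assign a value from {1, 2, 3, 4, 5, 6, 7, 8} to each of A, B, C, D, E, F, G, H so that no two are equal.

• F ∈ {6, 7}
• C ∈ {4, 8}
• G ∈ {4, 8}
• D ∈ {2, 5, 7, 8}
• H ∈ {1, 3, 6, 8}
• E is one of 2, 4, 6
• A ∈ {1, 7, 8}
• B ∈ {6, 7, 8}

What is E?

The 8 variables draw from only 8 values {1, 2, 3, 4, 5, 6, 7, 8}, so each is used; only H can be 3, hence H = 3.
The 7 still-open variables together cover exactly {1, 2, 4, 5, 6, 7, 8} — 7 values for 7 variables — and 1 appears only in A's list, so A = 1.
The 6 still-open variables together cover exactly {2, 4, 5, 6, 7, 8} — 6 values for 6 variables — and 5 appears only in D's list, so D = 5.
The 5 still-open variables together cover exactly {2, 4, 6, 7, 8} — 5 values for 5 variables — and 2 appears only in E's list, so E = 2.

2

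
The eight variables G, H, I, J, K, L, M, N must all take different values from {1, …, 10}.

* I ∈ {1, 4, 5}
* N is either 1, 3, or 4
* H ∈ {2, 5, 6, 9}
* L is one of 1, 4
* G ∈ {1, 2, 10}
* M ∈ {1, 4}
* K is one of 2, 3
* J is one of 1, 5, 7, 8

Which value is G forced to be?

10

The 2 variables L and M are confined to {1, 4}, which locks those values in; drop them from G, I, J, N.
I must be 5 (only option left). Remove 5 from H, J.
N's domain is down to {3}, so N = 3. Eliminate 3 elsewhere: K.
K has just one choice, so K = 2. Strike 2 from G, H.
So G = 10.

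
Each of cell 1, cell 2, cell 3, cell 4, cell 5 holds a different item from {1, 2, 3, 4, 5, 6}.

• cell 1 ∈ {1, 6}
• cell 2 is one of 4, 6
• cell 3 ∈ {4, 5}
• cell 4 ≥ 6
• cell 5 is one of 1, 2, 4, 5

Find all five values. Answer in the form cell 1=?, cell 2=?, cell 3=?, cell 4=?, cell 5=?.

cell 1=1, cell 2=4, cell 3=5, cell 4=6, cell 5=2

cell 4 must be 6 (only option left). So cell 1, cell 2 can't be 6.
cell 1's domain is down to {1}, so cell 1 = 1. Remove 1 from cell 5.
cell 2 must be 4 (only option left). Eliminate 4 elsewhere: cell 3, cell 5.
cell 3's domain is down to {5}, so cell 3 = 5. Eliminate 5 elsewhere: cell 5.
That leaves cell 5 = 2.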